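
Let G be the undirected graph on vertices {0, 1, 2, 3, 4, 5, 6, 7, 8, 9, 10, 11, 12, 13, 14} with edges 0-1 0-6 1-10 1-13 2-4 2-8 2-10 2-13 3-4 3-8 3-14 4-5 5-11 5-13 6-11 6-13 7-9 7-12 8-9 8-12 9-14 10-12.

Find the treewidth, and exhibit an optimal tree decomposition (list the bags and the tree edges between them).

Treewidth 3.
One optimal decomposition is:
Bags: B1 = {7, 9, 12, 14}  B2 = {8, 9, 12, 14}  B3 = {3, 8, 12, 14}  B4 = {3, 8, 10, 12}  B5 = {2, 3, 8, 10}  B6 = {2, 3, 4, 10}  B7 = {1, 2, 4, 10}  B8 = {1, 2, 4, 13}  B9 = {1, 4, 5, 13}  B10 = {0, 1, 5, 13}  B11 = {0, 5, 6, 13}  B12 = {0, 5, 6, 11}
Tree: B1–B2, B2–B3, B3–B4, B4–B5, B5–B6, B6–B7, B7–B8, B8–B9, B9–B10, B10–B11, B11–B12

Every bag has size at most 4, so the width is 4 − 1 = 3 and tw(G) ≤ 3. For the lower bound: the 4 vertex sets {7,9,14}, {12}, {8}, {2,3,4,10} are disjoint, each induces a connected subgraph, and every pair is joined by at least one edge of G. Contracting each set to a single vertex therefore yields K_{4} as a minor, and since treewidth is minor-monotone, tw(G) ≥ tw(K_{4}) = 3. Hence tw(G) = 3 exactly.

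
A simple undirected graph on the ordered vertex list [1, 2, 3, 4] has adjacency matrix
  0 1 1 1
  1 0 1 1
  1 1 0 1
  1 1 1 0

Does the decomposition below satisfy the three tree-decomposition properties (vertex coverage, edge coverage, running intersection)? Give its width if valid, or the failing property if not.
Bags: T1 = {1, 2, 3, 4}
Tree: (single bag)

Checking the three conditions: (i) the bags cover all of {1, 2, 3, 4}; (ii) for each edge, some bag contains both endpoints; (iii) the bags containing any fixed vertex form a subtree. All hold, so the decomposition is valid with width 4 − 1 = 3.

Yes; width 3.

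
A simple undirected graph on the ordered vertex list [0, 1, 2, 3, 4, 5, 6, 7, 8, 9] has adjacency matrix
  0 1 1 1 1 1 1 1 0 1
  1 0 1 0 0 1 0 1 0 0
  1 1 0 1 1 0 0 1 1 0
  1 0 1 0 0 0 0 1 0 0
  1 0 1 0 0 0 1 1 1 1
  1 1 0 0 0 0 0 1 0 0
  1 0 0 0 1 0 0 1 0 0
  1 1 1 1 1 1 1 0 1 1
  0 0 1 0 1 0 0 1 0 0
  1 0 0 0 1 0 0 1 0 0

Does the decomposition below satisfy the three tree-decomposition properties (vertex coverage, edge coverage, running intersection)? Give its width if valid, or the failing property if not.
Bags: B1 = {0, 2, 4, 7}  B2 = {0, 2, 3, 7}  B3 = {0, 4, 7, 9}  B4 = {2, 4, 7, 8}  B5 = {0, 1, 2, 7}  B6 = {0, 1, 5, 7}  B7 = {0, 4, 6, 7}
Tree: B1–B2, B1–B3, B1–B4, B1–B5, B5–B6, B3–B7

Yes; width 3.

Vertex coverage: the bags together contain {0, 1, 2, 3, 4, 5, 6, 7, 8, 9}, the full vertex set. Edge coverage: each edge of G has both endpoints in at least one bag. Running intersection: for every vertex, the bags containing it form a connected subtree. All three properties hold, so this is a valid tree decomposition of width max|bag| − 1 = 3, and hence tw(G) ≤ 3.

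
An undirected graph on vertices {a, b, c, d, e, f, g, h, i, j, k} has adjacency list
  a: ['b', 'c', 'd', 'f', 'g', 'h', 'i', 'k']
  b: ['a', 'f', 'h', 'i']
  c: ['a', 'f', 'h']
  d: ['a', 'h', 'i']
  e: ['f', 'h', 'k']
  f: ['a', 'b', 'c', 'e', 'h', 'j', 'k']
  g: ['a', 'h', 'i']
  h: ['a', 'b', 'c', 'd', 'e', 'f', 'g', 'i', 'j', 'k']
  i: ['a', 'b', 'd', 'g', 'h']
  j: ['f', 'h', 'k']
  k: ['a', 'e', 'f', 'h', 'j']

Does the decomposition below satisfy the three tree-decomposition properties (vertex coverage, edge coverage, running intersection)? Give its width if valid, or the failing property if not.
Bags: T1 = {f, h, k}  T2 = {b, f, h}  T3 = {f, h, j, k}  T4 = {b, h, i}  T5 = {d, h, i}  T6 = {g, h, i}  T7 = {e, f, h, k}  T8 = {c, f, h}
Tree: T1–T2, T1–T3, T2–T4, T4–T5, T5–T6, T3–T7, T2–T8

No — vertex a appears in no bag.

A tree decomposition must satisfy three properties: every vertex lies in some bag; for every edge, both endpoints lie together in some bag; and for every vertex, the bags containing it form a connected subtree. Here vertex a appears in no bag, so the decomposition is invalid.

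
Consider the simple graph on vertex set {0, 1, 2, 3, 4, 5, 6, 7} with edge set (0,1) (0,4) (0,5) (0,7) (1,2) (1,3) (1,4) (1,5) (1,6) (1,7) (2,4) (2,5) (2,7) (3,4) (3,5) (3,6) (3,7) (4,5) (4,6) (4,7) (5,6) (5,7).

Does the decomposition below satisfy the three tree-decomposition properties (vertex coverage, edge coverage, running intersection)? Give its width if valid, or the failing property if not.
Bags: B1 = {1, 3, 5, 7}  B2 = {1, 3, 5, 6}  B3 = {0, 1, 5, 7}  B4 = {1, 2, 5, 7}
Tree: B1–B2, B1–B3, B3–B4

A tree decomposition must satisfy three properties: every vertex lies in some bag; for every edge, both endpoints lie together in some bag; and for every vertex, the bags containing it form a connected subtree. Here vertex 4 appears in no bag, so the decomposition is invalid.

No — vertex 4 appears in no bag.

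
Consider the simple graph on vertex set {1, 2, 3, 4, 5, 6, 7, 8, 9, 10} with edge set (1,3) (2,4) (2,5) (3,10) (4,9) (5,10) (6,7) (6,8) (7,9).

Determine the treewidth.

1

A width-1 tree decomposition is:
Bags: B1 = {1, 3}  B2 = {3, 10}  B3 = {5, 10}  B4 = {2, 5}  B5 = {2, 4}  B6 = {4, 9}  B7 = {7, 9}  B8 = {6, 7}  B9 = {6, 8}
Tree: B1–B2, B2–B3, B3–B4, B4–B5, B5–B6, B6–B7, B7–B8, B8–B9
The largest bag has 2 vertices, giving width 1; this decomposition certifies tw(G) ≤ 1. Since G has at least one edge (e.g. 1–3), it is not an edgeless graph, so tw(G) ≥ 1. The upper and lower bounds meet at 1, so that is the treewidth.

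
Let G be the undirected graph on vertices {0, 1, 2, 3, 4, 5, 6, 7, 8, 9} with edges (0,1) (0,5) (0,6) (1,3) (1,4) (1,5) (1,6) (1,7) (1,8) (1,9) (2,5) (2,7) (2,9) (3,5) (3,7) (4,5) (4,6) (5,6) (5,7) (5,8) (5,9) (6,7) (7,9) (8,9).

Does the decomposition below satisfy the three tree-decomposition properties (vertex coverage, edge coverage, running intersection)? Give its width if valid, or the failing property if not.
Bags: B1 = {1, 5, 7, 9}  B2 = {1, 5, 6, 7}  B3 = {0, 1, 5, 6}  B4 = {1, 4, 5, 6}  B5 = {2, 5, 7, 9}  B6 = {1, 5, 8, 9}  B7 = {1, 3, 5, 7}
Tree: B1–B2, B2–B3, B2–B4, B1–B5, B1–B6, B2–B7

Yes; width 3.

Every vertex of G appears in some bag (union = {0, 1, 2, 3, 4, 5, 6, 7, 8, 9}); every edge is covered by a bag; and for each vertex v the set of bags containing v is connected in the bag tree. The decomposition is therefore valid. The largest bag has 4 vertices, so the width is 3.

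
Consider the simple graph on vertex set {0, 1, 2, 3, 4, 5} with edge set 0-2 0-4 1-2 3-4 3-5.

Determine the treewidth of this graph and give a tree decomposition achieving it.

Each bag holds 2 vertices, so the decomposition has width 1, which upper-bounds the treewidth. G has an edge, so its treewidth is at least 1. The upper and lower bounds meet at 1, so that is the treewidth.

Treewidth 1.
One optimal decomposition is:
Bags: B1 = {3, 5}  B2 = {3, 4}  B3 = {0, 4}  B4 = {0, 2}  B5 = {1, 2}
Tree: B1–B2, B2–B3, B3–B4, B4–B5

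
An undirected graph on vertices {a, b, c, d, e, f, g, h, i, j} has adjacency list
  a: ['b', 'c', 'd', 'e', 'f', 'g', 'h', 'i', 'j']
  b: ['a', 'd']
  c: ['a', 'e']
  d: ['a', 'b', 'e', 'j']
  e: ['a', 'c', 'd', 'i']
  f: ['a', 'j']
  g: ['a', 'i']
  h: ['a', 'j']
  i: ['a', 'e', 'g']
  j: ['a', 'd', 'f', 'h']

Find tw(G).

A width-2 tree decomposition is:
Bags: B1 = {a, d, e}  B2 = {a, b, d}  B3 = {a, e, i}  B4 = {a, d, j}  B5 = {a, f, j}  B6 = {a, g, i}  B7 = {a, c, e}  B8 = {a, h, j}
Tree: B1–B2, B1–B3, B2–B4, B4–B5, B3–B6, B3–B7, B5–B8
The largest bag has 3 vertices, giving width 2; this decomposition certifies tw(G) ≤ 2. For the lower bound, the 3 vertices {a, d, j} are pairwise adjacent, and any tree decomposition puts a clique entirely inside one bag — forcing width ≥ 2. The upper and lower bounds meet at 2, so that is the treewidth.

2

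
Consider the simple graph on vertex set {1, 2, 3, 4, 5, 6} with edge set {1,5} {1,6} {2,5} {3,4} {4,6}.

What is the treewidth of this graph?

1

A width-1 tree decomposition is:
Bags: B1 = {2, 5}  B2 = {1, 5}  B3 = {1, 6}  B4 = {4, 6}  B5 = {3, 4}
Tree: B1–B2, B2–B3, B3–B4, B4–B5
Every bag has size at most 2, so the width is 2 − 1 = 1 and tw(G) ≤ 1. G has an edge, so its treewidth is at least 1. The upper and lower bounds meet at 1, so that is the treewidth.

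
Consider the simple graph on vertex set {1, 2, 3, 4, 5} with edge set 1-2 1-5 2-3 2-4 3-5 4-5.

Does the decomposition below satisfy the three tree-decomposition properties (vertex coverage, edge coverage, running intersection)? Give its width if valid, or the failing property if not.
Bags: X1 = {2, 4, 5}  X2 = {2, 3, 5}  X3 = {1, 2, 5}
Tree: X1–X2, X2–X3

Every vertex of G appears in some bag (union = {1, 2, 3, 4, 5}); every edge is covered by a bag; and for each vertex v the set of bags containing v is connected in the bag tree. The decomposition is therefore valid. The largest bag has 3 vertices, so the width is 2.

Yes; width 2.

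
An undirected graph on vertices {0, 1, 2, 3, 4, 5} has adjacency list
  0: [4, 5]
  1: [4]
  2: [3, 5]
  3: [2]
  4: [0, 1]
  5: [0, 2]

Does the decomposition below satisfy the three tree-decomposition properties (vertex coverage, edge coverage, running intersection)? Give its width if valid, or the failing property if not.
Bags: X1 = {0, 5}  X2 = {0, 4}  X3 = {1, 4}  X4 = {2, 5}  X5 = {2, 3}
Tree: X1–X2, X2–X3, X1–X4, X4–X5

Checking the three conditions: (i) the bags cover all of {0, 1, 2, 3, 4, 5}; (ii) for each edge, some bag contains both endpoints; (iii) the bags containing any fixed vertex form a subtree. All hold, so the decomposition is valid with width 2 − 1 = 1.

Yes; width 1.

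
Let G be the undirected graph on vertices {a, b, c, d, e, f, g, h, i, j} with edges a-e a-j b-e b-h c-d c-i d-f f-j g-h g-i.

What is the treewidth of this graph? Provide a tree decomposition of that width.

The largest bag has 3 vertices, giving width 2; this decomposition certifies tw(G) ≤ 2. The edges d–c–i–g–h–b–e–a–j–f–d form a cycle, so G is not a tree and its treewidth is at least 2. The upper and lower bounds meet at 2, so that is the treewidth.

Treewidth 2.
One optimal decomposition is:
Bags: B1 = {c, d, i}  B2 = {d, g, i}  B3 = {d, g, h}  B4 = {b, d, h}  B5 = {b, d, e}  B6 = {a, d, e}  B7 = {a, d, j}  B8 = {d, f, j}
Tree: B1–B2, B2–B3, B3–B4, B4–B5, B5–B6, B6–B7, B7–B8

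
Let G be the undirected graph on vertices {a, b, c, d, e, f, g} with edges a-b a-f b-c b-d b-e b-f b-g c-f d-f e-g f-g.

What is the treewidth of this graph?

A width-2 tree decomposition is:
Bags: B1 = {b, f, g}  B2 = {b, e, g}  B3 = {b, c, f}  B4 = {a, b, f}  B5 = {b, d, f}
Tree: B1–B2, B1–B3, B1–B4, B1–B5
Each bag holds 3 vertices, so the decomposition has width 2, which upper-bounds the treewidth. For the lower bound, the 3 vertices {b, e, g} are pairwise adjacent, and any tree decomposition puts a clique entirely inside one bag — forcing width ≥ 2. Combining the bounds, tw(G) = 2.

2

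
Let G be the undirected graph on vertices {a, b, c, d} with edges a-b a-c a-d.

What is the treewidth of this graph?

1

A width-1 tree decomposition is:
Bags: B1 = {a, b}  B2 = {a, d}  B3 = {a, c}
Tree: B1–B2, B1–B3
Each bag holds 2 vertices, so the decomposition has width 1, which upper-bounds the treewidth. G has an edge, so its treewidth is at least 1. Therefore the treewidth is 1.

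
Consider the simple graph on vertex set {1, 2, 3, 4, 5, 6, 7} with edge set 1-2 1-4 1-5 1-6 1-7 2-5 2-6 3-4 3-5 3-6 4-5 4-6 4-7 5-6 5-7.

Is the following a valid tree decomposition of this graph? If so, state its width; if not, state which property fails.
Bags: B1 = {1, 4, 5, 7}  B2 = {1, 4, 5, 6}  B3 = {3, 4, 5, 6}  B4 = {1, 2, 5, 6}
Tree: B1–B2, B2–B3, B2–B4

Yes; width 3.

Vertex coverage: the bags together contain {1, 2, 3, 4, 5, 6, 7}, the full vertex set. Edge coverage: each edge of G has both endpoints in at least one bag. Running intersection: for every vertex, the bags containing it form a connected subtree. All three properties hold, so this is a valid tree decomposition of width max|bag| − 1 = 3, and hence tw(G) ≤ 3.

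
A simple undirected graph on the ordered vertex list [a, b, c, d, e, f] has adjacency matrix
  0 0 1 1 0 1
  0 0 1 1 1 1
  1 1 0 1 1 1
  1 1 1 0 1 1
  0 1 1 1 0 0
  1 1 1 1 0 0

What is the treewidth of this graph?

A width-3 tree decomposition is:
Bags: B1 = {b, c, d, e}  B2 = {b, c, d, f}  B3 = {a, c, d, f}
Tree: B1–B2, B2–B3
The largest bag has 4 vertices, giving width 3; this decomposition certifies tw(G) ≤ 3. For the lower bound, the 4 vertices {b, c, d, e} are pairwise adjacent, and any tree decomposition puts a clique entirely inside one bag — forcing width ≥ 3. Combining the bounds, tw(G) = 3.

3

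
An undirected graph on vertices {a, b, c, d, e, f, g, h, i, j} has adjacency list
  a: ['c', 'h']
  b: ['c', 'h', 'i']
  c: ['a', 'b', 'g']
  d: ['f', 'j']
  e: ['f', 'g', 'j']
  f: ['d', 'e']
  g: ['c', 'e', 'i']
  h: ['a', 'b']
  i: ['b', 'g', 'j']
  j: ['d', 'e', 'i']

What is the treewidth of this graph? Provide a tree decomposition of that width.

Treewidth 2.
One such decomposition:
Bags: B1 = {a, b, h}  B2 = {a, b, c}  B3 = {b, c, i}  B4 = {c, g, i}  B5 = {g, i, j}  B6 = {e, g, j}  B7 = {d, e, j}  B8 = {d, e, f}
Tree: B1–B2, B2–B3, B3–B4, B4–B5, B5–B6, B6–B7, B7–B8

The largest bag has 3 vertices, giving width 2; this decomposition certifies tw(G) ≤ 2. For the lower bound, G contains the cycle h–a–c–b–h, so G is not a forest; only forests have treewidth ≤ 1, hence tw(G) ≥ 2. Therefore the treewidth is 2.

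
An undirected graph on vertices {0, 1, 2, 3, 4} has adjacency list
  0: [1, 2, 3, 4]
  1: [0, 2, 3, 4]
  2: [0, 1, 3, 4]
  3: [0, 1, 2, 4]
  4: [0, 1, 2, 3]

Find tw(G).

4

A width-4 tree decomposition is:
Bags: B1 = {0, 1, 2, 3, 4}
Tree: (single bag)
A single bag containing all 5 vertices is trivially a valid decomposition of width 4. Conversely, {0, 1, 2, 3, 4} is a clique of size 5, and the vertices of any clique must share a bag in every tree decomposition; so some bag has ≥ 5 vertices and tw(G) ≥ 4. Therefore the treewidth is 4.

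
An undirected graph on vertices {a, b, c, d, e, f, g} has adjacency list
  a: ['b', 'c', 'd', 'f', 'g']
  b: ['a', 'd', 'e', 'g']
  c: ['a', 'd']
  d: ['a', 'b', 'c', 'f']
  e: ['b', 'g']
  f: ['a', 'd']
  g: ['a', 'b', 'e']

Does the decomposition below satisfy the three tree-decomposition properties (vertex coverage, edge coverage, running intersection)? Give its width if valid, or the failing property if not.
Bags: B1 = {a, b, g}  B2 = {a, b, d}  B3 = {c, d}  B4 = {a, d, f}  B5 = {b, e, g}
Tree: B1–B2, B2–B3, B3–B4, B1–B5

No — edge (a,c) lies in no bag.

A tree decomposition must satisfy three properties: every vertex lies in some bag; for every edge, both endpoints lie together in some bag; and for every vertex, the bags containing it form a connected subtree. Here edge (a,c) lies in no bag, so the decomposition is invalid.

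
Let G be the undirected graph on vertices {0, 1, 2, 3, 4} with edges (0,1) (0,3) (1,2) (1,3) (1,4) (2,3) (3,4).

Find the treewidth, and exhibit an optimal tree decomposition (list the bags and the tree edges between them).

Each bag holds 3 vertices, so the decomposition has width 2, which upper-bounds the treewidth. Conversely, {0, 1, 3} is a clique of size 3, and the vertices of any clique must share a bag in every tree decomposition; so some bag has ≥ 3 vertices and tw(G) ≥ 2. Hence tw(G) = 2 exactly.

Treewidth 2.
One optimal decomposition is:
Bags: B1 = {1, 3, 4}  B2 = {1, 2, 3}  B3 = {0, 1, 3}
Tree: B1–B2, B2–B3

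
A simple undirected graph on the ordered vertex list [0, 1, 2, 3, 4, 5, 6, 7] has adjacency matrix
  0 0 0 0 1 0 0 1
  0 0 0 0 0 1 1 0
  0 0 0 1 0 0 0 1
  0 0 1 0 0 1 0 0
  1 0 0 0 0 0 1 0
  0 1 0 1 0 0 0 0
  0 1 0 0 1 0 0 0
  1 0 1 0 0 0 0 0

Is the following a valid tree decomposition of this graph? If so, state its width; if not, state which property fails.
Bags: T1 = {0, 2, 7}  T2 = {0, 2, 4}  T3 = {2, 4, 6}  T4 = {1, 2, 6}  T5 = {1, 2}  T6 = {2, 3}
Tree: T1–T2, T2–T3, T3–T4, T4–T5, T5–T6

No — vertex 5 appears in no bag.

A tree decomposition must satisfy three properties: every vertex lies in some bag; for every edge, both endpoints lie together in some bag; and for every vertex, the bags containing it form a connected subtree. Here vertex 5 appears in no bag, so the decomposition is invalid.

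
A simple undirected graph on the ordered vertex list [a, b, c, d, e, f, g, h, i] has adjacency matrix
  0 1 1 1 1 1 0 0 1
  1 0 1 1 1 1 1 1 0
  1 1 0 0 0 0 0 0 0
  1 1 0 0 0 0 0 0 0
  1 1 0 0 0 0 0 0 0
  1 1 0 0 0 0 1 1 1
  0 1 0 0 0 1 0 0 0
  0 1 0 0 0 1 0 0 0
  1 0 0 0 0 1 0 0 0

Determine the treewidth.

A width-2 tree decomposition is:
Bags: B1 = {a, b, d}  B2 = {a, b, c}  B3 = {a, b, f}  B4 = {b, f, g}  B5 = {a, b, e}  B6 = {a, f, i}  B7 = {b, f, h}
Tree: B1–B2, B1–B3, B3–B4, B2–B5, B3–B6, B4–B7
Each bag holds 3 vertices, so the decomposition has width 2, which upper-bounds the treewidth. On the other hand G contains the 3-clique {b, f, g}. A clique must lie in a single bag of any decomposition, so no decomposition can have width below 2. Combining the bounds, tw(G) = 2.

2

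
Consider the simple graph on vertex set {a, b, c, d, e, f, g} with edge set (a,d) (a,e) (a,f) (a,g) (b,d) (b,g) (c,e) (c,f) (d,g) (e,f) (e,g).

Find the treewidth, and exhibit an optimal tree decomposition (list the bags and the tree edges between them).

Treewidth 2.
One such decomposition:
Bags: B1 = {b, d, g}  B2 = {a, d, g}  B3 = {a, e, g}  B4 = {a, e, f}  B5 = {c, e, f}
Tree: B1–B2, B2–B3, B3–B4, B4–B5

Each bag holds 3 vertices, so the decomposition has width 2, which upper-bounds the treewidth. Conversely, {c, e, f} is a clique of size 3, and the vertices of any clique must share a bag in every tree decomposition; so some bag has ≥ 3 vertices and tw(G) ≥ 2. The upper and lower bounds meet at 2, so that is the treewidth.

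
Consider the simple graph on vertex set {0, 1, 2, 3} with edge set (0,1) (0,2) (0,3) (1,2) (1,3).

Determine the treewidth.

A width-2 tree decomposition is:
Bags: B1 = {0, 1, 2}  B2 = {0, 1, 3}
Tree: B1–B2
The largest bag has 3 vertices, giving width 2; this decomposition certifies tw(G) ≤ 2. For the lower bound, the 3 vertices {0, 1, 2} are pairwise adjacent, and any tree decomposition puts a clique entirely inside one bag — forcing width ≥ 2. Hence tw(G) = 2 exactly.

2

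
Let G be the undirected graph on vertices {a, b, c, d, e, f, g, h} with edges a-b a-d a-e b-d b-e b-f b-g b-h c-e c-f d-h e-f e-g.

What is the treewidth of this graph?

A width-2 tree decomposition is:
Bags: B1 = {a, b, e}  B2 = {b, e, f}  B3 = {a, b, d}  B4 = {b, e, g}  B5 = {b, d, h}  B6 = {c, e, f}
Tree: B1–B2, B1–B3, B1–B4, B3–B5, B2–B6
Each bag holds 3 vertices, so the decomposition has width 2, which upper-bounds the treewidth. On the other hand G contains the 3-clique {c, e, f}. A clique must lie in a single bag of any decomposition, so no decomposition can have width below 2. Therefore the treewidth is 2.

2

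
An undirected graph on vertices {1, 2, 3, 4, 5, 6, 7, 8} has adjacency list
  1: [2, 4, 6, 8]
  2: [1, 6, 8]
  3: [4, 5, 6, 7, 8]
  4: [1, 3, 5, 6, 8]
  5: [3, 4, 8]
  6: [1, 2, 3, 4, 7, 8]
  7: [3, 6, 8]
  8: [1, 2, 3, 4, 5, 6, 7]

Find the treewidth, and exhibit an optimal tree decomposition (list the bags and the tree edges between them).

Every bag has size at most 4, so the width is 4 − 1 = 3 and tw(G) ≤ 3. Conversely, {3, 4, 5, 8} is a clique of size 4, and the vertices of any clique must share a bag in every tree decomposition; so some bag has ≥ 4 vertices and tw(G) ≥ 3. Hence tw(G) = 3 exactly.

Treewidth 3.
Bags: B1 = {3, 4, 6, 8}  B2 = {3, 6, 7, 8}  B3 = {1, 4, 6, 8}  B4 = {1, 2, 6, 8}  B5 = {3, 4, 5, 8}
Tree: B1–B2, B1–B3, B3–B4, B1–B5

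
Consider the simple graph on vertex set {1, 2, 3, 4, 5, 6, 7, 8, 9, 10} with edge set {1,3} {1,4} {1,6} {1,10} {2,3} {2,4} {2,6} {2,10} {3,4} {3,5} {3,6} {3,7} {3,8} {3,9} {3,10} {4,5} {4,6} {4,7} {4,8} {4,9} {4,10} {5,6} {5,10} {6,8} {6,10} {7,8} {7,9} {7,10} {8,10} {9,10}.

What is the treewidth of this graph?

A width-4 tree decomposition is:
Bags: B1 = {3, 4, 6, 8, 10}  B2 = {3, 4, 5, 6, 10}  B3 = {2, 3, 4, 6, 10}  B4 = {3, 4, 7, 8, 10}  B5 = {1, 3, 4, 6, 10}  B6 = {3, 4, 7, 9, 10}
Tree: B1–B2, B1–B3, B1–B4, B2–B5, B4–B6
Each bag holds 5 vertices, so the decomposition has width 4, which upper-bounds the treewidth. On the other hand G contains the 5-clique {3, 4, 7, 9, 10}. A clique must lie in a single bag of any decomposition, so no decomposition can have width below 4. Combining the bounds, tw(G) = 4.

4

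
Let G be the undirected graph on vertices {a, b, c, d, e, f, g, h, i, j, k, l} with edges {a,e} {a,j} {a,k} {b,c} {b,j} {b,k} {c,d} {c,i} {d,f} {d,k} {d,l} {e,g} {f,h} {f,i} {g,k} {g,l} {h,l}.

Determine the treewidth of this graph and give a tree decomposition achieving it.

Treewidth 3.
One optimal decomposition is:
Bags: B1 = {f, h, i, l}  B2 = {d, f, i, l}  B3 = {c, d, i, l}  B4 = {c, d, g, l}  B5 = {c, d, g, k}  B6 = {b, c, g, k}  B7 = {b, e, g, k}  B8 = {a, b, e, k}  B9 = {a, b, e, j}
Tree: B1–B2, B2–B3, B3–B4, B4–B5, B5–B6, B6–B7, B7–B8, B8–B9

Each bag holds 4 vertices, so the decomposition has width 3, which upper-bounds the treewidth. For the lower bound: the 4 vertex sets {f,h,i}, {l}, {d}, {b,c,g,k} are disjoint, each induces a connected subgraph, and every pair is joined by at least one edge of G. Contracting each set to a single vertex therefore yields K_{4} as a minor, and since treewidth is minor-monotone, tw(G) ≥ tw(K_{4}) = 3. Combining the bounds, tw(G) = 3.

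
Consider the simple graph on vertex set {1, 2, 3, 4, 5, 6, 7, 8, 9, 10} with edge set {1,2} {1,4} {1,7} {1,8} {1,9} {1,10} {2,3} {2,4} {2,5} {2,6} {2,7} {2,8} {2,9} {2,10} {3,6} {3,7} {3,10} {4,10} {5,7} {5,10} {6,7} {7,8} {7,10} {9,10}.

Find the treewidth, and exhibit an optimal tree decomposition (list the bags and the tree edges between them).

Treewidth 3.
One such decomposition:
Bags: B1 = {1, 2, 7, 10}  B2 = {1, 2, 4, 10}  B3 = {2, 5, 7, 10}  B4 = {1, 2, 7, 8}  B5 = {1, 2, 9, 10}  B6 = {2, 3, 7, 10}  B7 = {2, 3, 6, 7}
Tree: B1–B2, B1–B3, B1–B4, B1–B5, B1–B6, B6–B7

The largest bag has 4 vertices, giving width 3; this decomposition certifies tw(G) ≤ 3. For the lower bound, the 4 vertices {1, 2, 9, 10} are pairwise adjacent, and any tree decomposition puts a clique entirely inside one bag — forcing width ≥ 3. Therefore the treewidth is 3.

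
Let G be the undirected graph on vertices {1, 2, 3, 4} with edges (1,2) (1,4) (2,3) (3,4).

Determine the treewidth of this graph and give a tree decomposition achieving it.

Treewidth 2.
One optimal decomposition is:
Bags: B1 = {1, 2, 3}  B2 = {1, 3, 4}
Tree: B1–B2

The largest bag has 3 vertices, giving width 2; this decomposition certifies tw(G) ≤ 2. The edges 1–2–3–4–1 form a cycle, so G is not a tree and its treewidth is at least 2. Combining the bounds, tw(G) = 2.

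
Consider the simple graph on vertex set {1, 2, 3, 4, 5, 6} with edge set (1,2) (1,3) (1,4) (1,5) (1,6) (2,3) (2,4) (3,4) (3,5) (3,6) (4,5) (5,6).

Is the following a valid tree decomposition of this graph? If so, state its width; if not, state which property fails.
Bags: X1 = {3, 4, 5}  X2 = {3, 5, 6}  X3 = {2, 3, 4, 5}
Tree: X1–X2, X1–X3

No — vertex 1 appears in no bag.

A tree decomposition must satisfy three properties: every vertex lies in some bag; for every edge, both endpoints lie together in some bag; and for every vertex, the bags containing it form a connected subtree. Here vertex 1 appears in no bag, so the decomposition is invalid.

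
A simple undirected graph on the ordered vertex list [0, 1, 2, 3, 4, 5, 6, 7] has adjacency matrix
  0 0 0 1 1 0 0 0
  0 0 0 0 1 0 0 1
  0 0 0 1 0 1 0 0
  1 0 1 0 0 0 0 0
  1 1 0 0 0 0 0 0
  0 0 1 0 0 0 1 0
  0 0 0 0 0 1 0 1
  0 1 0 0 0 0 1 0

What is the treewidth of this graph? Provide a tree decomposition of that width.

Treewidth 2.
One optimal decomposition is:
Bags: B1 = {5, 6, 7}  B2 = {1, 5, 7}  B3 = {1, 4, 5}  B4 = {0, 4, 5}  B5 = {0, 3, 5}  B6 = {2, 3, 5}
Tree: B1–B2, B2–B3, B3–B4, B4–B5, B5–B6

Every bag has size at most 3, so the width is 3 − 1 = 2 and tw(G) ≤ 2. The edges 5–6–7–1–4–0–3–2–5 form a cycle, so G is not a tree and its treewidth is at least 2. The upper and lower bounds meet at 2, so that is the treewidth.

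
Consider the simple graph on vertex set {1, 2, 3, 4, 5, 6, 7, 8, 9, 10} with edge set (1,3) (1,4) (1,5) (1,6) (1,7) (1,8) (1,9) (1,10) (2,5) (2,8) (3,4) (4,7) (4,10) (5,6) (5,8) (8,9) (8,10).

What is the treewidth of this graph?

A width-2 tree decomposition is:
Bags: B1 = {1, 4, 7}  B2 = {1, 4, 10}  B3 = {1, 8, 10}  B4 = {1, 3, 4}  B5 = {1, 5, 8}  B6 = {1, 5, 6}  B7 = {2, 5, 8}  B8 = {1, 8, 9}
Tree: B1–B2, B2–B3, B2–B4, B3–B5, B5–B6, B5–B7, B3–B8
Every bag has size at most 3, so the width is 3 − 1 = 2 and tw(G) ≤ 2. For the lower bound, the 3 vertices {1, 4, 10} are pairwise adjacent, and any tree decomposition puts a clique entirely inside one bag — forcing width ≥ 2. Hence tw(G) = 2 exactly.

2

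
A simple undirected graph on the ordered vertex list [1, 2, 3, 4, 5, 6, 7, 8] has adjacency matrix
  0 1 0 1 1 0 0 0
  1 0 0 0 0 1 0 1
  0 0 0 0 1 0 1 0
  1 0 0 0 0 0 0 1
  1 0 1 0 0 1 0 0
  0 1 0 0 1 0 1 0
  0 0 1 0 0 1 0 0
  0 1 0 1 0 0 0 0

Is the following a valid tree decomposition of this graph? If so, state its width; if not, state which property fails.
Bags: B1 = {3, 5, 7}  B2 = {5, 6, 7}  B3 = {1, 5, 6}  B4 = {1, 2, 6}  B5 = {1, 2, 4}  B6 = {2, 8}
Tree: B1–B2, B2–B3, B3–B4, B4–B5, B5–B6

A tree decomposition must satisfy three properties: every vertex lies in some bag; for every edge, both endpoints lie together in some bag; and for every vertex, the bags containing it form a connected subtree. Here edge (4,8) lies in no bag, so the decomposition is invalid.

No — edge (4,8) lies in no bag.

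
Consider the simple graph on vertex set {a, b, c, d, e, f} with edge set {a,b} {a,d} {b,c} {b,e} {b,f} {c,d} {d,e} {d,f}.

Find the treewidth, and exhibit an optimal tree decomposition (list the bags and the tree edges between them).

Treewidth 2.
One such decomposition:
Bags: B1 = {b, c, d}  B2 = {b, d, e}  B3 = {a, b, d}  B4 = {b, d, f}
Tree: B1–B2, B2–B3, B3–B4

The largest bag has 3 vertices, giving width 2; this decomposition certifies tw(G) ≤ 2. Since d–c–b–e–d is a cycle in G, G is not acyclic. Forests are exactly the graphs of treewidth ≤ 1, so tw(G) ≥ 2. Hence tw(G) = 2 exactly.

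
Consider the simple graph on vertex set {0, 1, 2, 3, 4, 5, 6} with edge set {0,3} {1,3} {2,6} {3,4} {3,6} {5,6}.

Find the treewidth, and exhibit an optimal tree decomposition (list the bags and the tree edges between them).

Treewidth 1.
Bags: B1 = {3, 6}  B2 = {2, 6}  B3 = {5, 6}  B4 = {0, 3}  B5 = {1, 3}  B6 = {3, 4}
Tree: B1–B2, B2–B3, B1–B4, B1–B5, B1–B6

The largest bag has 2 vertices, giving width 1; this decomposition certifies tw(G) ≤ 1. Since G has at least one edge (e.g. 6–3), it is not an edgeless graph, so tw(G) ≥ 1. Combining the bounds, tw(G) = 1.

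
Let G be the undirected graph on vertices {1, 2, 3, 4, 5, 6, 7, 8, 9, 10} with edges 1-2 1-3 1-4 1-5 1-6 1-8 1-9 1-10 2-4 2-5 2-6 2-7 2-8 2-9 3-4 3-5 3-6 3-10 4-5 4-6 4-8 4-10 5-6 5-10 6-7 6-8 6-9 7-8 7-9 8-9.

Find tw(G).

4

A width-4 tree decomposition is:
Bags: B1 = {1, 2, 4, 6, 8}  B2 = {1, 2, 4, 5, 6}  B3 = {1, 3, 4, 5, 6}  B4 = {1, 3, 4, 5, 10}  B5 = {1, 2, 6, 8, 9}  B6 = {2, 6, 7, 8, 9}
Tree: B1–B2, B2–B3, B3–B4, B1–B5, B5–B6
Every bag has size at most 5, so the width is 5 − 1 = 4 and tw(G) ≤ 4. For the lower bound, the 5 vertices {1, 2, 6, 8, 9} are pairwise adjacent, and any tree decomposition puts a clique entirely inside one bag — forcing width ≥ 4. Hence tw(G) = 4 exactly.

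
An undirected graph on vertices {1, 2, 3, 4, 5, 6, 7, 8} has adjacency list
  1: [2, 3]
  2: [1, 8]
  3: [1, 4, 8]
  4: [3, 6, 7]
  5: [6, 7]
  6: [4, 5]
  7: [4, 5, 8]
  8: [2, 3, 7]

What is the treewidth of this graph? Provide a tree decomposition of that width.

Treewidth 2.
One optimal decomposition is:
Bags: B1 = {4, 5, 6}  B2 = {4, 5, 7}  B3 = {3, 4, 7}  B4 = {3, 7, 8}  B5 = {1, 3, 8}  B6 = {1, 2, 8}
Tree: B1–B2, B2–B3, B3–B4, B4–B5, B5–B6

Every bag has size at most 3, so the width is 3 − 1 = 2 and tw(G) ≤ 2. The edges 6–5–7–4–6 form a cycle, so G is not a tree and its treewidth is at least 2. Combining the bounds, tw(G) = 2.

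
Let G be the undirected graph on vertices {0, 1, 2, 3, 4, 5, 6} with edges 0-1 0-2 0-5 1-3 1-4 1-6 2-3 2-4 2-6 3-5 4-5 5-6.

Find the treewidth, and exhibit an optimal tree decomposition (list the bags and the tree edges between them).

The largest bag has 4 vertices, giving width 3; this decomposition certifies tw(G) ≤ 3. For the lower bound: the 4 vertex sets {2,4}, {5,6}, {1}, {3} are disjoint, each induces a connected subgraph, and every pair is joined by at least one edge of G. Contracting each set to a single vertex therefore yields K_{4} as a minor, and since treewidth is minor-monotone, tw(G) ≥ tw(K_{4}) = 3. Therefore the treewidth is 3.

Treewidth 3.
Bags: B1 = {1, 2, 4, 5}  B2 = {1, 2, 5, 6}  B3 = {1, 2, 3, 5}  B4 = {0, 1, 2, 5}
Tree: B1–B2, B2–B3, B3–B4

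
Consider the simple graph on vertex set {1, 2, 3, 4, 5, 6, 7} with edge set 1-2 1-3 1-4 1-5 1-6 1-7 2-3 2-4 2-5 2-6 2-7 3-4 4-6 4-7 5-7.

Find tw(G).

3

A width-3 tree decomposition is:
Bags: B1 = {1, 2, 3, 4}  B2 = {1, 2, 4, 7}  B3 = {1, 2, 5, 7}  B4 = {1, 2, 4, 6}
Tree: B1–B2, B2–B3, B2–B4
The largest bag has 4 vertices, giving width 3; this decomposition certifies tw(G) ≤ 3. Conversely, {1, 2, 3, 4} is a clique of size 4, and the vertices of any clique must share a bag in every tree decomposition; so some bag has ≥ 4 vertices and tw(G) ≥ 3. The upper and lower bounds meet at 3, so that is the treewidth.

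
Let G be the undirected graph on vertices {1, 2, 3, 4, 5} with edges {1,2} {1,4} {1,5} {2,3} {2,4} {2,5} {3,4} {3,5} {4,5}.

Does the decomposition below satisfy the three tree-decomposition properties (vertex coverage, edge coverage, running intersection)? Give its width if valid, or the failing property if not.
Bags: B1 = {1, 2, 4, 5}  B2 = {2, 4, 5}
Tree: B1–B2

No — vertex 3 appears in no bag.

A tree decomposition must satisfy three properties: every vertex lies in some bag; for every edge, both endpoints lie together in some bag; and for every vertex, the bags containing it form a connected subtree. Here vertex 3 appears in no bag, so the decomposition is invalid.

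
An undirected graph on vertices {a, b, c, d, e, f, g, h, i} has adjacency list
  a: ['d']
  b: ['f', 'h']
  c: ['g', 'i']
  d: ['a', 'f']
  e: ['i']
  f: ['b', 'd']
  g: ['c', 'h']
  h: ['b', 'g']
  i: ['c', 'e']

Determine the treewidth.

A width-1 tree decomposition is:
Bags: B1 = {a, d}  B2 = {d, f}  B3 = {b, f}  B4 = {b, h}  B5 = {g, h}  B6 = {c, g}  B7 = {c, i}  B8 = {e, i}
Tree: B1–B2, B2–B3, B3–B4, B4–B5, B5–B6, B6–B7, B7–B8
Each bag holds 2 vertices, so the decomposition has width 1, which upper-bounds the treewidth. Since G has at least one edge (e.g. a–d), it is not an edgeless graph, so tw(G) ≥ 1. Hence tw(G) = 1 exactly.

1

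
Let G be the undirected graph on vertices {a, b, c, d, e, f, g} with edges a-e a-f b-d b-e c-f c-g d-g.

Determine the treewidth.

2

A width-2 tree decomposition is:
Bags: B1 = {b, d, e}  B2 = {a, d, e}  B3 = {a, d, f}  B4 = {c, d, f}  B5 = {c, d, g}
Tree: B1–B2, B2–B3, B3–B4, B4–B5
Each bag holds 3 vertices, so the decomposition has width 2, which upper-bounds the treewidth. The edges d–b–e–a–f–c–g–d form a cycle, so G is not a tree and its treewidth is at least 2. The upper and lower bounds meet at 2, so that is the treewidth.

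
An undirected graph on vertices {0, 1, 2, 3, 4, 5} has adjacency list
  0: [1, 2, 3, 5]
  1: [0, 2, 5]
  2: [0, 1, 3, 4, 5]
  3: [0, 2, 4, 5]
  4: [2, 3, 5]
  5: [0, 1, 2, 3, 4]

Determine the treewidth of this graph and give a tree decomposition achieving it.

Each bag holds 4 vertices, so the decomposition has width 3, which upper-bounds the treewidth. On the other hand G contains the 4-clique {0, 1, 2, 5}. A clique must lie in a single bag of any decomposition, so no decomposition can have width below 3. The upper and lower bounds meet at 3, so that is the treewidth.

Treewidth 3.
Bags: B1 = {0, 2, 3, 5}  B2 = {0, 1, 2, 5}  B3 = {2, 3, 4, 5}
Tree: B1–B2, B1–B3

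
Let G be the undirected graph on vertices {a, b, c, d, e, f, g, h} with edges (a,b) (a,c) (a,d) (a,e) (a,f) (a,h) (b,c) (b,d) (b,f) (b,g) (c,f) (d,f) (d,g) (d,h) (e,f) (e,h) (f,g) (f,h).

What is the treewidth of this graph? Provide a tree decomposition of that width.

The largest bag has 4 vertices, giving width 3; this decomposition certifies tw(G) ≤ 3. Conversely, {b, d, f, g} is a clique of size 4, and the vertices of any clique must share a bag in every tree decomposition; so some bag has ≥ 4 vertices and tw(G) ≥ 3. Therefore the treewidth is 3.

Treewidth 3.
Bags: B1 = {a, b, d, f}  B2 = {a, d, f, h}  B3 = {a, e, f, h}  B4 = {b, d, f, g}  B5 = {a, b, c, f}
Tree: B1–B2, B2–B3, B1–B4, B1–B5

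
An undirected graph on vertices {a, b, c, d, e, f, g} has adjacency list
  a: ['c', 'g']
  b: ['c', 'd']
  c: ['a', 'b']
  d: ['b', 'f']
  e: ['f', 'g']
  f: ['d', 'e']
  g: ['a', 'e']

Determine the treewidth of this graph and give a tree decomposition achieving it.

Each bag holds 3 vertices, so the decomposition has width 2, which upper-bounds the treewidth. For the lower bound, G contains the cycle e–g–a–c–b–d–f–e, so G is not a forest; only forests have treewidth ≤ 1, hence tw(G) ≥ 2. The upper and lower bounds meet at 2, so that is the treewidth.

Treewidth 2.
One such decomposition:
Bags: B1 = {a, e, g}  B2 = {a, c, e}  B3 = {b, c, e}  B4 = {b, d, e}  B5 = {d, e, f}
Tree: B1–B2, B2–B3, B3–B4, B4–B5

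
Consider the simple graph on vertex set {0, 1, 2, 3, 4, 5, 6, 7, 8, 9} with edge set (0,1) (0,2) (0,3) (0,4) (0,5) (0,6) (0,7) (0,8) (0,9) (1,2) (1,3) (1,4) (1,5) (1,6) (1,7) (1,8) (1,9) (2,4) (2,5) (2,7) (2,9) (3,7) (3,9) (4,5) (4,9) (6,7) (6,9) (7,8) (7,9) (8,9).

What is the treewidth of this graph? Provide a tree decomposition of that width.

Each bag holds 5 vertices, so the decomposition has width 4, which upper-bounds the treewidth. On the other hand G contains the 5-clique {0, 1, 2, 4, 9}. A clique must lie in a single bag of any decomposition, so no decomposition can have width below 4. Therefore the treewidth is 4.

Treewidth 4.
One such decomposition:
Bags: B1 = {0, 1, 3, 7, 9}  B2 = {0, 1, 7, 8, 9}  B3 = {0, 1, 6, 7, 9}  B4 = {0, 1, 2, 7, 9}  B5 = {0, 1, 2, 4, 9}  B6 = {0, 1, 2, 4, 5}
Tree: B1–B2, B1–B3, B2–B4, B4–B5, B5–B6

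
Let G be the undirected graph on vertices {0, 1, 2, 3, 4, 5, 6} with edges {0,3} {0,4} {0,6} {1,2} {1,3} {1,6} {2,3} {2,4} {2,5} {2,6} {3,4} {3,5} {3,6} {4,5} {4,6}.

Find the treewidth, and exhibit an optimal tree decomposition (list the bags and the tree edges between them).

Treewidth 3.
Bags: B1 = {2, 3, 4, 6}  B2 = {0, 3, 4, 6}  B3 = {2, 3, 4, 5}  B4 = {1, 2, 3, 6}
Tree: B1–B2, B1–B3, B1–B4

The largest bag has 4 vertices, giving width 3; this decomposition certifies tw(G) ≤ 3. For the lower bound, the 4 vertices {0, 3, 4, 6} are pairwise adjacent, and any tree decomposition puts a clique entirely inside one bag — forcing width ≥ 3. Combining the bounds, tw(G) = 3.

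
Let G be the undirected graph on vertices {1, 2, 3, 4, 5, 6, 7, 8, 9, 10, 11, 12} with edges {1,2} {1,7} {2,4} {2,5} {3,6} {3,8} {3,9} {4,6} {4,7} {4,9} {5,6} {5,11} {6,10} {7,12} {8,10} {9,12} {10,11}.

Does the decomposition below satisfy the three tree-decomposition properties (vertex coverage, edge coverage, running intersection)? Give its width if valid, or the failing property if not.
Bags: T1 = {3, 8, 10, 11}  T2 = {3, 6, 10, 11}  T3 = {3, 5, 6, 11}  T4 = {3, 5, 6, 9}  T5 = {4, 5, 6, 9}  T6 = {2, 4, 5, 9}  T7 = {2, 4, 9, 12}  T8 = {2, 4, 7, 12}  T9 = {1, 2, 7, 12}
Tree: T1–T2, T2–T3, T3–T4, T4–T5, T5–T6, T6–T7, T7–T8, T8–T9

Yes; width 3.

Every vertex of G appears in some bag (union = {1, 2, 3, 4, 5, 6, 7, 8, 9, 10, 11, 12}); every edge is covered by a bag; and for each vertex v the set of bags containing v is connected in the bag tree. The decomposition is therefore valid. The largest bag has 4 vertices, so the width is 3.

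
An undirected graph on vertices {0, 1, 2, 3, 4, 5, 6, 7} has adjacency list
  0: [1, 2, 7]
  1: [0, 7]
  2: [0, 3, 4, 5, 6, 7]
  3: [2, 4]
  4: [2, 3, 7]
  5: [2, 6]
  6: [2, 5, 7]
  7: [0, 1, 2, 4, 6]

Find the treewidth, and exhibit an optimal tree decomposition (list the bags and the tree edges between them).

Treewidth 2.
One optimal decomposition is:
Bags: B1 = {0, 2, 7}  B2 = {2, 4, 7}  B3 = {0, 1, 7}  B4 = {2, 6, 7}  B5 = {2, 5, 6}  B6 = {2, 3, 4}
Tree: B1–B2, B1–B3, B1–B4, B4–B5, B2–B6

Each bag holds 3 vertices, so the decomposition has width 2, which upper-bounds the treewidth. Conversely, {0, 1, 7} is a clique of size 3, and the vertices of any clique must share a bag in every tree decomposition; so some bag has ≥ 3 vertices and tw(G) ≥ 2. Therefore the treewidth is 2.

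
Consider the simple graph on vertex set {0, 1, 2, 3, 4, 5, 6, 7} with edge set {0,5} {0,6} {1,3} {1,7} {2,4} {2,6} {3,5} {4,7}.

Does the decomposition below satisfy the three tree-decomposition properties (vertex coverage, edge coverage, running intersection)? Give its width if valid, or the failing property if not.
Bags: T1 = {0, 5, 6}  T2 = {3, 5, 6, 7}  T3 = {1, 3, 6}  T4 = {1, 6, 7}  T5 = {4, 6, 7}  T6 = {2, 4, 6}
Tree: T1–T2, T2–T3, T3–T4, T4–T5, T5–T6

No — bags containing vertex 7 are not connected in the tree.

A tree decomposition must satisfy three properties: every vertex lies in some bag; for every edge, both endpoints lie together in some bag; and for every vertex, the bags containing it form a connected subtree. Here bags containing vertex 7 are not connected in the tree, so the decomposition is invalid.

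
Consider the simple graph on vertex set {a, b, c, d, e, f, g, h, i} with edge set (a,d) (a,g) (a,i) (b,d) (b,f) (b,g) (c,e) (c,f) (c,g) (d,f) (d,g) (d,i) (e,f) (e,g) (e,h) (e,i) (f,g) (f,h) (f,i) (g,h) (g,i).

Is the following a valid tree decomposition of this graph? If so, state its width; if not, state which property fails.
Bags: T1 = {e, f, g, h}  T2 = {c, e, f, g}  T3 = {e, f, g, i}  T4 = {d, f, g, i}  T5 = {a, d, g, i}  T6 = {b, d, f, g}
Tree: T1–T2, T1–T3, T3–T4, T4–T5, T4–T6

Checking the three conditions: (i) the bags cover all of {a, b, c, d, e, f, g, h, i}; (ii) for each edge, some bag contains both endpoints; (iii) the bags containing any fixed vertex form a subtree. All hold, so the decomposition is valid with width 4 − 1 = 3.

Yes; width 3.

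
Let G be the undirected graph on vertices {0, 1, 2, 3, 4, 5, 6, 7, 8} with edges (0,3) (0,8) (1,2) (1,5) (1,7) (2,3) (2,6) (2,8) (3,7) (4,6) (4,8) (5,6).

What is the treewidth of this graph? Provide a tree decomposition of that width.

Treewidth 3.
Bags: B1 = {1, 3, 5, 7}  B2 = {1, 2, 3, 5}  B3 = {2, 3, 5, 6}  B4 = {0, 2, 3, 6}  B5 = {0, 2, 6, 8}  B6 = {0, 4, 6, 8}
Tree: B1–B2, B2–B3, B3–B4, B4–B5, B5–B6

The largest bag has 4 vertices, giving width 3; this decomposition certifies tw(G) ≤ 3. For the lower bound: the 4 vertex sets {1,5,7}, {3}, {2}, {0,4,6,8} are disjoint, each induces a connected subgraph, and every pair is joined by at least one edge of G. Contracting each set to a single vertex therefore yields K_{4} as a minor, and since treewidth is minor-monotone, tw(G) ≥ tw(K_{4}) = 3. Therefore the treewidth is 3.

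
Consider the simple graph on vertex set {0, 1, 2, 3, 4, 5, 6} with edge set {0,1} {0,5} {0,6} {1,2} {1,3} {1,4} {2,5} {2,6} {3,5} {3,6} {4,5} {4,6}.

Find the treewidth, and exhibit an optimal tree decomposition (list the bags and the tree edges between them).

Every bag has size at most 4, so the width is 4 − 1 = 3 and tw(G) ≤ 3. For the lower bound: the 4 vertex sets {0,6}, {4,5}, {1}, {2} are disjoint, each induces a connected subgraph, and every pair is joined by at least one edge of G. Contracting each set to a single vertex therefore yields K_{4} as a minor, and since treewidth is minor-monotone, tw(G) ≥ tw(K_{4}) = 3. Combining the bounds, tw(G) = 3.

Treewidth 3.
One optimal decomposition is:
Bags: B1 = {0, 1, 5, 6}  B2 = {1, 4, 5, 6}  B3 = {1, 2, 5, 6}  B4 = {1, 3, 5, 6}
Tree: B1–B2, B2–B3, B3–B4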